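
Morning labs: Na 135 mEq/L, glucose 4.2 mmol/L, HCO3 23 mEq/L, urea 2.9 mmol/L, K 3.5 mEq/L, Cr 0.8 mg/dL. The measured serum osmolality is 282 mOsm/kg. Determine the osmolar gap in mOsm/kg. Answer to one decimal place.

Calculated osmolality = 2·Na + glucose + urea
= 2·135 + 4.2 + 2.9
= 270 + 4.20 + 2.90
= 277.1 mOsm/kg ≈ 277.1 mOsm/kg
Osmolar gap = measured − calculated = 282 − 277.1 = 4.9 mOsm/kg

4.9 mOsm/kg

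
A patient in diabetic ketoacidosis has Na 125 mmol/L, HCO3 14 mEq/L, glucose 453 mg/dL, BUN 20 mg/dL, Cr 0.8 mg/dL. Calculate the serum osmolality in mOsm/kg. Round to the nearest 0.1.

Calculated osmolality = 2·Na + glucose/18 + BUN/2.8
= 2·125 + 453/18 + 20/2.8
= 250 + 25.17 + 7.14
= 282.31 mOsm/kg

282.3 mOsm/kg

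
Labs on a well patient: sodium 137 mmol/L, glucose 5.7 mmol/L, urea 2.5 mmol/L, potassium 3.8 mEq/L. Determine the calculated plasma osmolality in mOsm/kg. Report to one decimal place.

Calculated osmolality = 2·Na + glucose + urea
= 2·137 + 5.7 + 2.5
= 274 + 5.70 + 2.50
= 282.2 mOsm/kg

282.2 mOsm/kg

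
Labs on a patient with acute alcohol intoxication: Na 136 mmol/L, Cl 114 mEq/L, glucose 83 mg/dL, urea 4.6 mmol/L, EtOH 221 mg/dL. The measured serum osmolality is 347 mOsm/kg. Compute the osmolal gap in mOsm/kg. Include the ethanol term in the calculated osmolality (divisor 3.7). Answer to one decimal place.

Calculated osmolality = 2·Na + glucose/18 + urea + ethanol/3.7
= 2·136 + 83/18 + 4.6 + 221/3.7
= 272 + 4.61 + 4.60 + 59.73
= 340.94 mOsm/kg ≈ 340.9 mOsm/kg
Osmolar gap = measured − calculated = 347 − 340.9 = 6.1 mOsm/kg

6.1 mOsm/kg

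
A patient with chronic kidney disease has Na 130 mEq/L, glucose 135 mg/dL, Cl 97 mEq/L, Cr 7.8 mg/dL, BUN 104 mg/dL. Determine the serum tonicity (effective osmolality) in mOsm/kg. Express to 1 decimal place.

267.5 mOsm/kg

Effective osmolality excludes urea (freely permeant across cell membranes):
2·Na + glucose/18
= 2·130 + 135/18
= 260 + 7.5
= 267.5 mOsm/kg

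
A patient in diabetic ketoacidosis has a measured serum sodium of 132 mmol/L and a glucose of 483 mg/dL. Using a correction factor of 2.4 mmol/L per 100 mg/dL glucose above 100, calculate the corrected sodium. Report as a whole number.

Corrected Na = measured Na + 2.4 · (glucose − 100)/100
= 132 + 2.4 · (483 − 100)/100
= 132 + 9.2
= 141.2 mmol/L

141 mmol/L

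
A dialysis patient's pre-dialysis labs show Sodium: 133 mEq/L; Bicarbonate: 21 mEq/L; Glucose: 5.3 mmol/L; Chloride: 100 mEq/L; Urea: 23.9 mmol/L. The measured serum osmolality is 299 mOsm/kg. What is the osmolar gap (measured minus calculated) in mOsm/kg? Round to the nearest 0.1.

Calculated osmolality = 2·Na + glucose + urea
= 2·133 + 5.3 + 23.9
= 266 + 5.30 + 23.90
= 295.2 mOsm/kg ≈ 295.2 mOsm/kg
Osmolar gap = measured − calculated = 299 − 295.2 = 3.8 mOsm/kg

3.8 mOsm/kg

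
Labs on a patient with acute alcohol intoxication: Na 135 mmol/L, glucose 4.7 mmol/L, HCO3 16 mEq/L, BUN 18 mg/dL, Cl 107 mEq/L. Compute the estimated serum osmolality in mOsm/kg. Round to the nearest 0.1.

281.1 mOsm/kg

Calculated osmolality = 2·Na + glucose + BUN/2.8
= 2·135 + 4.7 + 18/2.8
= 270 + 4.70 + 6.43
= 281.13 mOsm/kg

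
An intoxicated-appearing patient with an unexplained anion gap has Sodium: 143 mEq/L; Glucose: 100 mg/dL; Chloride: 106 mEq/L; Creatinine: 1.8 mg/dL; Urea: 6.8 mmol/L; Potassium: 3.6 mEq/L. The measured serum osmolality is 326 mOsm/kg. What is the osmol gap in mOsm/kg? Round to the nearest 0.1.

Calculated osmolality = 2·Na + glucose/18 + urea
= 2·143 + 100/18 + 6.8
= 286 + 5.56 + 6.80
= 298.36 mOsm/kg ≈ 298.4 mOsm/kg
Osmolar gap = measured − calculated = 326 − 298.4 = 27.6 mOsm/kg

27.6 mOsm/kg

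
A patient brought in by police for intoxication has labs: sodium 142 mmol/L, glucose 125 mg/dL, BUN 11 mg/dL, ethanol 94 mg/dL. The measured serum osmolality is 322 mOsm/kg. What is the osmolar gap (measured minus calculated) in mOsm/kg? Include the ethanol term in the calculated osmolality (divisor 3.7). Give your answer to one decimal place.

Calculated osmolality = 2·Na + glucose/18 + BUN/2.8 + ethanol/3.7
= 2·142 + 125/18 + 11/2.8 + 94/3.7
= 284 + 6.94 + 3.93 + 25.41
= 320.28 mOsm/kg ≈ 320.3 mOsm/kg
Osmolar gap = measured − calculated = 322 − 320.3 = 1.7 mOsm/kg

1.7 mOsm/kg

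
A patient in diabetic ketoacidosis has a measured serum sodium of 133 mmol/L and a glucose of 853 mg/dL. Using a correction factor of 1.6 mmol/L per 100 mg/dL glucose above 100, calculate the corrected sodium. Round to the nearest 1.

Corrected Na = measured Na + 1.6 · (glucose − 100)/100
= 133 + 1.6 · (853 − 100)/100
= 133 + 12
= 145 mmol/L

145 mmol/L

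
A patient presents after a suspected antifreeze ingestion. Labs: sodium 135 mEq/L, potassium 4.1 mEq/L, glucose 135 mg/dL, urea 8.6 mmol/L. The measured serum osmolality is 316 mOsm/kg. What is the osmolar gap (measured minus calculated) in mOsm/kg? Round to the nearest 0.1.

29.9 mOsm/kg

Calculated osmolality = 2·Na + glucose/18 + urea
= 2·135 + 135/18 + 8.6
= 270 + 7.50 + 8.60
= 286.1 mOsm/kg ≈ 286.1 mOsm/kg
Osmolar gap = measured − calculated = 316 − 286.1 = 29.9 mOsm/kg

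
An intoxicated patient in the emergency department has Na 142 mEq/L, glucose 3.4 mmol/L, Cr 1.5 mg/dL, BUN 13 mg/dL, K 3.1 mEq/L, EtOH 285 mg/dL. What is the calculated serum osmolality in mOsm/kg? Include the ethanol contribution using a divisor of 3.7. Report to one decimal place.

369.1 mOsm/kg

Calculated osmolality = 2·Na + glucose + BUN/2.8 + ethanol/3.7
= 2·142 + 3.4 + 13/2.8 + 285/3.7
= 284 + 3.40 + 4.64 + 77.03
= 369.07 mOsm/kg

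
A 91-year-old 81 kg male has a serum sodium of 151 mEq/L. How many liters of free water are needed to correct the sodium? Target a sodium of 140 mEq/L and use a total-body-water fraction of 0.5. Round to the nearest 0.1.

TBW = 0.5 · 81 = 40.5 L
Free water deficit = TBW · (Na/140 − 1)
= 40.5 · (151/140 − 1)
= 40.5 · 0.0786
= 3.18 L

3.2 L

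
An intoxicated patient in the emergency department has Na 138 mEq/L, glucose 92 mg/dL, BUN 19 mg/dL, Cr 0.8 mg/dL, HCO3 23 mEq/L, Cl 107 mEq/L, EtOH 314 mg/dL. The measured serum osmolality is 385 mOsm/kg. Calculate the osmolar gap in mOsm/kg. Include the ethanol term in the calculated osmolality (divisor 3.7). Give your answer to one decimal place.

12.2 mOsm/kg

Calculated osmolality = 2·Na + glucose/18 + BUN/2.8 + ethanol/3.7
= 2·138 + 92/18 + 19/2.8 + 314/3.7
= 276 + 5.11 + 6.79 + 84.86
= 372.76 mOsm/kg ≈ 372.8 mOsm/kg
Osmolar gap = measured − calculated = 385 − 372.8 = 12.2 mOsm/kg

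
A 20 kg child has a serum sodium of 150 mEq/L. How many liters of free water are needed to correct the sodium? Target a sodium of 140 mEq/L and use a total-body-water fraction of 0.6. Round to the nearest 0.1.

0.9 L

TBW = 0.6 · 20 = 12 L
Free water deficit = TBW · (Na/140 − 1)
= 12 · (150/140 − 1)
= 12 · 0.0714
= 0.86 L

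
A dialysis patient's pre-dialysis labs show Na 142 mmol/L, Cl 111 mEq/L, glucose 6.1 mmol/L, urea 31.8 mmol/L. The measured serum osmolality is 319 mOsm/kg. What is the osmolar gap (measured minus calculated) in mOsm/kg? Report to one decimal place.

-2.9 mOsm/kg

Calculated osmolality = 2·Na + glucose + urea
= 2·142 + 6.1 + 31.8
= 284 + 6.10 + 31.80
= 321.9 mOsm/kg ≈ 321.9 mOsm/kg
Osmolar gap = measured − calculated = 319 − 321.9 = -2.9 mOsm/kg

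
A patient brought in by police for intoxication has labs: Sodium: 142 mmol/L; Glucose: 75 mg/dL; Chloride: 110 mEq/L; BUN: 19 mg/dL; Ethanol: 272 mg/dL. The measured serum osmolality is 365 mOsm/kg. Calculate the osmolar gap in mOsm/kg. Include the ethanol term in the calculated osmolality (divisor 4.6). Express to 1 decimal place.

Calculated osmolality = 2·Na + glucose/18 + BUN/2.8 + ethanol/4.6
= 2·142 + 75/18 + 19/2.8 + 272/4.6
= 284 + 4.17 + 6.79 + 59.13
= 354.09 mOsm/kg ≈ 354.1 mOsm/kg
Osmolar gap = measured − calculated = 365 − 354.1 = 10.9 mOsm/kg

10.9 mOsm/kg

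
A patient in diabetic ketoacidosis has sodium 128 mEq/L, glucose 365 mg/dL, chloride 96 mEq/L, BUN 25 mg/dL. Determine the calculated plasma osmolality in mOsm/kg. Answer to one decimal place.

Calculated osmolality = 2·Na + glucose/18 + BUN/2.8
= 2·128 + 365/18 + 25/2.8
= 256 + 20.28 + 8.93
= 285.21 mOsm/kg

285.2 mOsm/kg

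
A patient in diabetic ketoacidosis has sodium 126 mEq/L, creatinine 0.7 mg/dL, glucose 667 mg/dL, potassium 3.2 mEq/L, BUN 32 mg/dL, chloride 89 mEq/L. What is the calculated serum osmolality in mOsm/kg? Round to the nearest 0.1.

300.5 mOsm/kg

Calculated osmolality = 2·Na + glucose/18 + BUN/2.8
= 2·126 + 667/18 + 32/2.8
= 252 + 37.06 + 11.43
= 300.49 mOsm/kg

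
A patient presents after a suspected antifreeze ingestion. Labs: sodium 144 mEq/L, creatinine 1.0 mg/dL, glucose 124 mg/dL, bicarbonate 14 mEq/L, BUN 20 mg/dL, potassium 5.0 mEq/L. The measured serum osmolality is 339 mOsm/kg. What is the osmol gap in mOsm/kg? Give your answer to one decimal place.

Calculated osmolality = 2·Na + glucose/18 + BUN/2.8
= 2·144 + 124/18 + 20/2.8
= 288 + 6.89 + 7.14
= 302.03 mOsm/kg ≈ 302.0 mOsm/kg
Osmolar gap = measured − calculated = 339 − 302.0 = 37.0 mOsm/kg

37.0 mOsm/kg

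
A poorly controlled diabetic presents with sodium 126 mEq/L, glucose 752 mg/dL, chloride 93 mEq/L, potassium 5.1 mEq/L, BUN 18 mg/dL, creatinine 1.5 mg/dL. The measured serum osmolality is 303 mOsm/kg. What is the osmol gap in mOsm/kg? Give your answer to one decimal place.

2.8 mOsm/kg

Calculated osmolality = 2·Na + glucose/18 + BUN/2.8
= 2·126 + 752/18 + 18/2.8
= 252 + 41.78 + 6.43
= 300.21 mOsm/kg ≈ 300.2 mOsm/kg
Osmolar gap = measured − calculated = 303 − 300.2 = 2.8 mOsm/kg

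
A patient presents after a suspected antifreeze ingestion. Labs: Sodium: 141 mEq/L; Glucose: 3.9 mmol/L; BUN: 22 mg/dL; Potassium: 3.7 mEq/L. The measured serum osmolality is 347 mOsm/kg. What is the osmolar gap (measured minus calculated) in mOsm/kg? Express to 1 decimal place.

53.2 mOsm/kg

Calculated osmolality = 2·Na + glucose + BUN/2.8
= 2·141 + 3.9 + 22/2.8
= 282 + 3.90 + 7.86
= 293.76 mOsm/kg ≈ 293.8 mOsm/kg
Osmolar gap = measured − calculated = 347 − 293.8 = 53.2 mOsm/kg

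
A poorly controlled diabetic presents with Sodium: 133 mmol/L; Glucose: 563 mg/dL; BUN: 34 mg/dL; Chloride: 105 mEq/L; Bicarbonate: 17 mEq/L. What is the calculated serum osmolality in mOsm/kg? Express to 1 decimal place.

309.4 mOsm/kg

Calculated osmolality = 2·Na + glucose/18 + BUN/2.8
= 2·133 + 563/18 + 34/2.8
= 266 + 31.28 + 12.14
= 309.42 mOsm/kg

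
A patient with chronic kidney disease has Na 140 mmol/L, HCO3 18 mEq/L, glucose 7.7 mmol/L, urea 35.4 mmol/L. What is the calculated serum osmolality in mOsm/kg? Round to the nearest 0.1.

323.1 mOsm/kg

Calculated osmolality = 2·Na + glucose + urea
= 2·140 + 7.7 + 35.4
= 280 + 7.70 + 35.40
= 323.1 mOsm/kg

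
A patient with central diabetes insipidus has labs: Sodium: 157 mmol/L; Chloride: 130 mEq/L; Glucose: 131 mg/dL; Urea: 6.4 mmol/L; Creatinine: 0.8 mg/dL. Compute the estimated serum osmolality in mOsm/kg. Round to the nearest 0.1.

327.7 mOsm/kg

Calculated osmolality = 2·Na + glucose/18 + urea
= 2·157 + 131/18 + 6.4
= 314 + 7.28 + 6.40
= 327.68 mOsm/kg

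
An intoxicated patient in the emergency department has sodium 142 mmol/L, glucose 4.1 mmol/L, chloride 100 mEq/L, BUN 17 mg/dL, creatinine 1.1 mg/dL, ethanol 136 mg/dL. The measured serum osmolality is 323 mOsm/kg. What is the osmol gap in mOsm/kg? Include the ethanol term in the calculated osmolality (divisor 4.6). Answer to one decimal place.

Calculated osmolality = 2·Na + glucose + BUN/2.8 + ethanol/4.6
= 2·142 + 4.1 + 17/2.8 + 136/4.6
= 284 + 4.10 + 6.07 + 29.57
= 323.74 mOsm/kg ≈ 323.7 mOsm/kg
Osmolar gap = measured − calculated = 323 − 323.7 = -0.7 mOsm/kg

-0.7 mOsm/kg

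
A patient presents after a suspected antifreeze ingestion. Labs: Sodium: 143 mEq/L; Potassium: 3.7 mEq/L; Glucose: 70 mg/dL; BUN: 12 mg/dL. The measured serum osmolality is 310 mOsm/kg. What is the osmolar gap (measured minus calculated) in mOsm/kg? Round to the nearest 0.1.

15.8 mOsm/kg

Calculated osmolality = 2·Na + glucose/18 + BUN/2.8
= 2·143 + 70/18 + 12/2.8
= 286 + 3.89 + 4.29
= 294.18 mOsm/kg ≈ 294.2 mOsm/kg
Osmolar gap = measured − calculated = 310 − 294.2 = 15.8 mOsm/kg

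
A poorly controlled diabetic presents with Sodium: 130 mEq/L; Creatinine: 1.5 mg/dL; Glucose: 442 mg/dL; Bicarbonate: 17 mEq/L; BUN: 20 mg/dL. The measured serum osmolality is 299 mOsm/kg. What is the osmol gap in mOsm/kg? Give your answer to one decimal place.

Calculated osmolality = 2·Na + glucose/18 + BUN/2.8
= 2·130 + 442/18 + 20/2.8
= 260 + 24.56 + 7.14
= 291.7 mOsm/kg ≈ 291.7 mOsm/kg
Osmolar gap = measured − calculated = 299 − 291.7 = 7.3 mOsm/kg

7.3 mOsm/kg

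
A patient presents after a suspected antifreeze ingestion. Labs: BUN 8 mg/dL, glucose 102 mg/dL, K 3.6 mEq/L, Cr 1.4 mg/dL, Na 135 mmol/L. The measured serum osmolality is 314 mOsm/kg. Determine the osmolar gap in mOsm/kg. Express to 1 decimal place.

35.5 mOsm/kg

Calculated osmolality = 2·Na + glucose/18 + BUN/2.8
= 2·135 + 102/18 + 8/2.8
= 270 + 5.67 + 2.86
= 278.53 mOsm/kg ≈ 278.5 mOsm/kg
Osmolar gap = measured − calculated = 314 − 278.5 = 35.5 mOsm/kg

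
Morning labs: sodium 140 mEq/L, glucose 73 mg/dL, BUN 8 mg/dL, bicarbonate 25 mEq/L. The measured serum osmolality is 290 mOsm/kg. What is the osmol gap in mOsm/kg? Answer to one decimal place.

Calculated osmolality = 2·Na + glucose/18 + BUN/2.8
= 2·140 + 73/18 + 8/2.8
= 280 + 4.06 + 2.86
= 286.92 mOsm/kg ≈ 286.9 mOsm/kg
Osmolar gap = measured − calculated = 290 − 286.9 = 3.1 mOsm/kg

3.1 mOsm/kg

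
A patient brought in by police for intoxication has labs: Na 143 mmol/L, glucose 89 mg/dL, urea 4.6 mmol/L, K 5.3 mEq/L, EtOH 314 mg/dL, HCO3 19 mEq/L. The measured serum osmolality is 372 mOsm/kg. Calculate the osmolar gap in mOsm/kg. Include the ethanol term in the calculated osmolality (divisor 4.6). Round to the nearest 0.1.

Calculated osmolality = 2·Na + glucose/18 + urea + ethanol/4.6
= 2·143 + 89/18 + 4.6 + 314/4.6
= 286 + 4.94 + 4.60 + 68.26
= 363.8 mOsm/kg ≈ 363.8 mOsm/kg
Osmolar gap = measured − calculated = 372 − 363.8 = 8.2 mOsm/kg

8.2 mOsm/kg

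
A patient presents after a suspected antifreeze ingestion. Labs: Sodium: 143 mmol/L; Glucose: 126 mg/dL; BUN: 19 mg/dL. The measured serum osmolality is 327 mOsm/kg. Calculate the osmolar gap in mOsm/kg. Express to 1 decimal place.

27.2 mOsm/kg

Calculated osmolality = 2·Na + glucose/18 + BUN/2.8
= 2·143 + 126/18 + 19/2.8
= 286 + 7 + 6.79
= 299.79 mOsm/kg ≈ 299.8 mOsm/kg
Osmolar gap = measured − calculated = 327 − 299.8 = 27.2 mOsm/kg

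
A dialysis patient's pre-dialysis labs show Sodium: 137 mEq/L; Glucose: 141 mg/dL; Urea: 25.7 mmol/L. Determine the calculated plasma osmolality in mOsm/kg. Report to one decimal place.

Calculated osmolality = 2·Na + glucose/18 + urea
= 2·137 + 141/18 + 25.7
= 274 + 7.83 + 25.70
= 307.53 mOsm/kg

307.5 mOsm/kg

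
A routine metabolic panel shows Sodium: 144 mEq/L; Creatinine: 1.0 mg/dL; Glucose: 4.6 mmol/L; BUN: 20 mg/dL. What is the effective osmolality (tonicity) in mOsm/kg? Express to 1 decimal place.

Effective osmolality excludes urea (freely permeant across cell membranes):
2·Na + glucose
= 2·144 + 4.6
= 288 + 4.6
= 292.6 mOsm/kg

292.6 mOsm/kg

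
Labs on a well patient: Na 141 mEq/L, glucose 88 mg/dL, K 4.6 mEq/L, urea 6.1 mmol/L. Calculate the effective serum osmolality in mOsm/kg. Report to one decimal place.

286.9 mOsm/kg

Effective osmolality excludes urea (freely permeant across cell membranes):
2·Na + glucose/18
= 2·141 + 88/18
= 282 + 4.89
= 286.89 mOsm/kg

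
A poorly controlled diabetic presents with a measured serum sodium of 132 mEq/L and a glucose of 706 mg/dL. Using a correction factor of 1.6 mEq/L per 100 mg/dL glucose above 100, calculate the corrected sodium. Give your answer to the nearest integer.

Corrected Na = measured Na + 1.6 · (glucose − 100)/100
= 132 + 1.6 · (706 − 100)/100
= 132 + 9.7
= 141.7 mEq/L

142 mEq/L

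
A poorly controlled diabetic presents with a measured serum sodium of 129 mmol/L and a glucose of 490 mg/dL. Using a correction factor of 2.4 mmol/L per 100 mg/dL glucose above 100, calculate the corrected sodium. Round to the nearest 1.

138 mmol/L

Corrected Na = measured Na + 2.4 · (glucose − 100)/100
= 129 + 2.4 · (490 − 100)/100
= 129 + 9.4
= 138.4 mmol/L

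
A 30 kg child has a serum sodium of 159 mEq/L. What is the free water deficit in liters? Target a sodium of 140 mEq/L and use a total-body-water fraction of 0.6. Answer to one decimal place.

TBW = 0.6 · 30 = 18 L
Free water deficit = TBW · (Na/140 − 1)
= 18 · (159/140 − 1)
= 18 · 0.1357
= 2.44 L

2.4 L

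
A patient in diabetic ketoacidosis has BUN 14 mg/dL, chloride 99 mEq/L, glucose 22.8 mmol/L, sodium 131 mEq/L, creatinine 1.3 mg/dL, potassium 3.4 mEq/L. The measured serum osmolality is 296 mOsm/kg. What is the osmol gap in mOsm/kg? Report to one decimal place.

Calculated osmolality = 2·Na + glucose + BUN/2.8
= 2·131 + 22.8 + 14/2.8
= 262 + 22.80 + 5
= 289.8 mOsm/kg ≈ 289.8 mOsm/kg
Osmolar gap = measured − calculated = 296 − 289.8 = 6.2 mOsm/kg

6.2 mOsm/kg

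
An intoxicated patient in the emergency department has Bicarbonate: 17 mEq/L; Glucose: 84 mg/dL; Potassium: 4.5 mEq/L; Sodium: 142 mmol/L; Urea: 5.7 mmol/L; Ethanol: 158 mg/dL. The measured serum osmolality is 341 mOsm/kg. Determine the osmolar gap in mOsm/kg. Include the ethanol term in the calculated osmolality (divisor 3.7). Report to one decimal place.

Calculated osmolality = 2·Na + glucose/18 + urea + ethanol/3.7
= 2·142 + 84/18 + 5.7 + 158/3.7
= 284 + 4.67 + 5.70 + 42.70
= 337.07 mOsm/kg ≈ 337.1 mOsm/kg
Osmolar gap = measured − calculated = 341 − 337.1 = 3.9 mOsm/kg

3.9 mOsm/kg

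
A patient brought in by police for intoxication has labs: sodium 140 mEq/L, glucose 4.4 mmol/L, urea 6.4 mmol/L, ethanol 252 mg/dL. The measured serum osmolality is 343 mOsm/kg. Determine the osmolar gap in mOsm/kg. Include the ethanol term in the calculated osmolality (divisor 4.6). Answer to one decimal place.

Calculated osmolality = 2·Na + glucose + urea + ethanol/4.6
= 2·140 + 4.4 + 6.4 + 252/4.6
= 280 + 4.40 + 6.40 + 54.78
= 345.58 mOsm/kg ≈ 345.6 mOsm/kg
Osmolar gap = measured − calculated = 343 − 345.6 = -2.6 mOsm/kg

-2.6 mOsm/kg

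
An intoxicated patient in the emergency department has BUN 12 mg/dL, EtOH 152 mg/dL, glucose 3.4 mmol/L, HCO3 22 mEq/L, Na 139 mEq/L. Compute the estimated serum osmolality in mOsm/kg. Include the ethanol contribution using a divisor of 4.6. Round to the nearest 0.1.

Calculated osmolality = 2·Na + glucose + BUN/2.8 + ethanol/4.6
= 2·139 + 3.4 + 12/2.8 + 152/4.6
= 278 + 3.40 + 4.29 + 33.04
= 318.73 mOsm/kg

318.7 mOsm/kg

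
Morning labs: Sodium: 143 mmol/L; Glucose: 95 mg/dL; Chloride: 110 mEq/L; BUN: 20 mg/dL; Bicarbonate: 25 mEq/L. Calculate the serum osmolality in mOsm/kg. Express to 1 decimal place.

298.4 mOsm/kg

Calculated osmolality = 2·Na + glucose/18 + BUN/2.8
= 2·143 + 95/18 + 20/2.8
= 286 + 5.28 + 7.14
= 298.42 mOsm/kg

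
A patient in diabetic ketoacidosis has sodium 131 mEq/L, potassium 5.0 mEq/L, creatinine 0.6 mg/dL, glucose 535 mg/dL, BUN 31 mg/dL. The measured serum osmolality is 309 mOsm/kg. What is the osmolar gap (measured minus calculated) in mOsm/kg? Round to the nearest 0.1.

Calculated osmolality = 2·Na + glucose/18 + BUN/2.8
= 2·131 + 535/18 + 31/2.8
= 262 + 29.72 + 11.07
= 302.79 mOsm/kg ≈ 302.8 mOsm/kg
Osmolar gap = measured − calculated = 309 − 302.8 = 6.2 mOsm/kg

6.2 mOsm/kg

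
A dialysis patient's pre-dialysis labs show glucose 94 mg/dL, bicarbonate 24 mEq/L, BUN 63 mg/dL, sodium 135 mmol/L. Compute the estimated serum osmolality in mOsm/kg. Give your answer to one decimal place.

Calculated osmolality = 2·Na + glucose/18 + BUN/2.8
= 2·135 + 94/18 + 63/2.8
= 270 + 5.22 + 22.50
= 297.72 mOsm/kg

297.7 mOsm/kg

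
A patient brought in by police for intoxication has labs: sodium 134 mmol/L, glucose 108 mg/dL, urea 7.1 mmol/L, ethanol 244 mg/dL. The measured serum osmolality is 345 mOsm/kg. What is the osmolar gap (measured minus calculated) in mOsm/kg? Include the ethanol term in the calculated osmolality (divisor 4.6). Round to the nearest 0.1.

10.9 mOsm/kg

Calculated osmolality = 2·Na + glucose/18 + urea + ethanol/4.6
= 2·134 + 108/18 + 7.1 + 244/4.6
= 268 + 6 + 7.10 + 53.04
= 334.14 mOsm/kg ≈ 334.1 mOsm/kg
Osmolar gap = measured − calculated = 345 − 334.1 = 10.9 mOsm/kg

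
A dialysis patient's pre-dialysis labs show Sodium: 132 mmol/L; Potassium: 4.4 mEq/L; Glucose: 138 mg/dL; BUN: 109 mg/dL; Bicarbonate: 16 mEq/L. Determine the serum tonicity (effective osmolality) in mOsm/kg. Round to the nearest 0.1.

271.7 mOsm/kg

Effective osmolality excludes urea (freely permeant across cell membranes):
2·Na + glucose/18
= 2·132 + 138/18
= 264 + 7.67
= 271.67 mOsm/kg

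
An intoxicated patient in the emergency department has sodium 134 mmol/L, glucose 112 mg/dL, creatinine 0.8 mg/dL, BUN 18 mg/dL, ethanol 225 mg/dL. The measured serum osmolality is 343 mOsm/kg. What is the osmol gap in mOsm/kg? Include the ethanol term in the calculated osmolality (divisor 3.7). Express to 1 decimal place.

1.5 mOsm/kg

Calculated osmolality = 2·Na + glucose/18 + BUN/2.8 + ethanol/3.7
= 2·134 + 112/18 + 18/2.8 + 225/3.7
= 268 + 6.22 + 6.43 + 60.81
= 341.46 mOsm/kg ≈ 341.5 mOsm/kg
Osmolar gap = measured − calculated = 343 − 341.5 = 1.5 mOsm/kg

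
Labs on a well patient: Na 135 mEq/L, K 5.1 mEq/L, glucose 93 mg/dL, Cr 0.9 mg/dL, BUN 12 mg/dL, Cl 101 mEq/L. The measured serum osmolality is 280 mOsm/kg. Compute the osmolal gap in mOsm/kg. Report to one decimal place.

Calculated osmolality = 2·Na + glucose/18 + BUN/2.8
= 2·135 + 93/18 + 12/2.8
= 270 + 5.17 + 4.29
= 279.46 mOsm/kg ≈ 279.5 mOsm/kg
Osmolar gap = measured − calculated = 280 − 279.5 = 0.5 mOsm/kg

0.5 mOsm/kg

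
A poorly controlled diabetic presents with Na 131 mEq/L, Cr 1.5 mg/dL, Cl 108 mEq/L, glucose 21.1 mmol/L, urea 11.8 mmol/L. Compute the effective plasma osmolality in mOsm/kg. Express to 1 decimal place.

283.1 mOsm/kg

Effective osmolality excludes urea (freely permeant across cell membranes):
2·Na + glucose
= 2·131 + 21.1
= 262 + 21.1
= 283.1 mOsm/kg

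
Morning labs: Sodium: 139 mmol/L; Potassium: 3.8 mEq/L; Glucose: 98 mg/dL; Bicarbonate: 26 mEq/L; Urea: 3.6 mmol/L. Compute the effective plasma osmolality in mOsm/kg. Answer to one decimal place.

Effective osmolality excludes urea (freely permeant across cell membranes):
2·Na + glucose/18
= 2·139 + 98/18
= 278 + 5.44
= 283.44 mOsm/kg

283.4 mOsm/kg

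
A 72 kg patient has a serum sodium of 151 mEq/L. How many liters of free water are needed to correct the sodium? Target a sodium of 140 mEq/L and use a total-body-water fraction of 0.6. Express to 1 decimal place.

3.4 L

TBW = 0.6 · 72 = 43.2 L
Free water deficit = TBW · (Na/140 − 1)
= 43.2 · (151/140 − 1)
= 43.2 · 0.0786
= 3.4 L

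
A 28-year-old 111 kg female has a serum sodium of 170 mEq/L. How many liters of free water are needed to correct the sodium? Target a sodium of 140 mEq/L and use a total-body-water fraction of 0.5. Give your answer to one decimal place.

TBW = 0.5 · 111 = 55.5 L
Free water deficit = TBW · (Na/140 − 1)
= 55.5 · (170/140 − 1)
= 55.5 · 0.2143
= 11.89 L

11.9 L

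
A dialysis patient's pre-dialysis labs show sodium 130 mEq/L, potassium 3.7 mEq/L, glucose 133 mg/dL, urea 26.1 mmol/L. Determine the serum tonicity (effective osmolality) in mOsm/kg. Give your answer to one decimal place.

267.4 mOsm/kg

Effective osmolality excludes urea (freely permeant across cell membranes):
2·Na + glucose/18
= 2·130 + 133/18
= 260 + 7.39
= 267.39 mOsm/kg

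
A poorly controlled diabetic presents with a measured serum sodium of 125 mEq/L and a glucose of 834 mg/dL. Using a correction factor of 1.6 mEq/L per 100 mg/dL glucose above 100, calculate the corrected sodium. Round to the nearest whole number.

137 mEq/L

Corrected Na = measured Na + 1.6 · (glucose − 100)/100
= 125 + 1.6 · (834 − 100)/100
= 125 + 11.7
= 136.7 mEq/L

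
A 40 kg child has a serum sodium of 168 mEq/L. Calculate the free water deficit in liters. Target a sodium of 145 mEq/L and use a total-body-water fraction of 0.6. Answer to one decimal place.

3.8 L

TBW = 0.6 · 40 = 24 L
Free water deficit = TBW · (Na/145 − 1)
= 24 · (168/145 − 1)
= 24 · 0.1586
= 3.81 L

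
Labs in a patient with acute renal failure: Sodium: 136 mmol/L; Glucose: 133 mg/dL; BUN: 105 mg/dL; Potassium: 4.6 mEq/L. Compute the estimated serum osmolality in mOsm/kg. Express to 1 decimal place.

Calculated osmolality = 2·Na + glucose/18 + BUN/2.8
= 2·136 + 133/18 + 105/2.8
= 272 + 7.39 + 37.50
= 316.89 mOsm/kg

316.9 mOsm/kg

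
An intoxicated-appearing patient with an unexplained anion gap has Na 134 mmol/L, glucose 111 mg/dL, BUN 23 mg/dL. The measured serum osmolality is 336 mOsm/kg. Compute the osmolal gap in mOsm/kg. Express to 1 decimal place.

Calculated osmolality = 2·Na + glucose/18 + BUN/2.8
= 2·134 + 111/18 + 23/2.8
= 268 + 6.17 + 8.21
= 282.38 mOsm/kg ≈ 282.4 mOsm/kg
Osmolar gap = measured − calculated = 336 − 282.4 = 53.6 mOsm/kg

53.6 mOsm/kg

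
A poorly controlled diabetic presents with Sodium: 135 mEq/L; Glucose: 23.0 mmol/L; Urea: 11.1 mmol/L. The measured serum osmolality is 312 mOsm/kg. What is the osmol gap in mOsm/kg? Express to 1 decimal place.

Calculated osmolality = 2·Na + glucose + urea
= 2·135 + 23 + 11.1
= 270 + 23 + 11.10
= 304.1 mOsm/kg ≈ 304.1 mOsm/kg
Osmolar gap = measured − calculated = 312 − 304.1 = 7.9 mOsm/kg

7.9 mOsm/kg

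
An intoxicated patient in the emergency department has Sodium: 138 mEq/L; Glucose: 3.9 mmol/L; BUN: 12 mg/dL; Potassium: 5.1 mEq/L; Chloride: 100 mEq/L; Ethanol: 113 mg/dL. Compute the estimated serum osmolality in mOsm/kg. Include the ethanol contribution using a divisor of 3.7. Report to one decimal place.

Calculated osmolality = 2·Na + glucose + BUN/2.8 + ethanol/3.7
= 2·138 + 3.9 + 12/2.8 + 113/3.7
= 276 + 3.90 + 4.29 + 30.54
= 314.73 mOsm/kg

314.7 mOsm/kg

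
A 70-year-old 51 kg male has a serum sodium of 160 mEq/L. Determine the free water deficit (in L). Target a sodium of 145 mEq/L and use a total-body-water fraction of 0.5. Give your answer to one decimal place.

2.6 L

TBW = 0.5 · 51 = 25.5 L
Free water deficit = TBW · (Na/145 − 1)
= 25.5 · (160/145 − 1)
= 25.5 · 0.1034
= 2.64 L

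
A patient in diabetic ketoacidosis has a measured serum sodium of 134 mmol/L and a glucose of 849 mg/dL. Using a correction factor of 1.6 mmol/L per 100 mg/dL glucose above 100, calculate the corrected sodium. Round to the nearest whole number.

146 mmol/L

Corrected Na = measured Na + 1.6 · (glucose − 100)/100
= 134 + 1.6 · (849 − 100)/100
= 134 + 12
= 146 mmol/L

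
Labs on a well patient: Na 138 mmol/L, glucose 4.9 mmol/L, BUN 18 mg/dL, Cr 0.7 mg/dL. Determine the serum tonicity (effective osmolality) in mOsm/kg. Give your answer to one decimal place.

Effective osmolality excludes urea (freely permeant across cell membranes):
2·Na + glucose
= 2·138 + 4.9
= 276 + 4.9
= 280.9 mOsm/kg

280.9 mOsm/kg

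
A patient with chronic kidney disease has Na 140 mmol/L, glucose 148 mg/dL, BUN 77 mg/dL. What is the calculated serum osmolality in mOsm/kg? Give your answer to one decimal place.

Calculated osmolality = 2·Na + glucose/18 + BUN/2.8
= 2·140 + 148/18 + 77/2.8
= 280 + 8.22 + 27.50
= 315.72 mOsm/kg

315.7 mOsm/kg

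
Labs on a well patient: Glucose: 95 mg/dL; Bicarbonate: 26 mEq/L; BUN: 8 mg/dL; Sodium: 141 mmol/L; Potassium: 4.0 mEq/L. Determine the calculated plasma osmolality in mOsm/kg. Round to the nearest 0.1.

Calculated osmolality = 2·Na + glucose/18 + BUN/2.8
= 2·141 + 95/18 + 8/2.8
= 282 + 5.28 + 2.86
= 290.14 mOsm/kg

290.1 mOsm/kg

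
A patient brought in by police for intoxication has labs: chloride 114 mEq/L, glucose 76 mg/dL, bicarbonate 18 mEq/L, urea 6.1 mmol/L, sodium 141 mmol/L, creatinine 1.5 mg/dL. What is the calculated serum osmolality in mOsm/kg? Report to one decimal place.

Calculated osmolality = 2·Na + glucose/18 + urea
= 2·141 + 76/18 + 6.1
= 282 + 4.22 + 6.10
= 292.32 mOsm/kg

292.3 mOsm/kg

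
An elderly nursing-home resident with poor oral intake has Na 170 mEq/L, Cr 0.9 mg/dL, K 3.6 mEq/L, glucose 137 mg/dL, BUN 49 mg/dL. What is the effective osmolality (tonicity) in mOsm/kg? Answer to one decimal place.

347.6 mOsm/kg

Effective osmolality excludes urea (freely permeant across cell membranes):
2·Na + glucose/18
= 2·170 + 137/18
= 340 + 7.61
= 347.61 mOsm/kg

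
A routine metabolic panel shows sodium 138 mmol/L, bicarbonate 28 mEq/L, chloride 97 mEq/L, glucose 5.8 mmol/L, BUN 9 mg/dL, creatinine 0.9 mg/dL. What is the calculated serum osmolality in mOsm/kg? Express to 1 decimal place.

285.0 mOsm/kg

Calculated osmolality = 2·Na + glucose + BUN/2.8
= 2·138 + 5.8 + 9/2.8
= 276 + 5.80 + 3.21
= 285.01 mOsm/kg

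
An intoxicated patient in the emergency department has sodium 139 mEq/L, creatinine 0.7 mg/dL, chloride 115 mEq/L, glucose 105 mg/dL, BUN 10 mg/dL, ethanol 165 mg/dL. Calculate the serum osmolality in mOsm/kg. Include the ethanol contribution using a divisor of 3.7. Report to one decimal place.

Calculated osmolality = 2·Na + glucose/18 + BUN/2.8 + ethanol/3.7
= 2·139 + 105/18 + 10/2.8 + 165/3.7
= 278 + 5.83 + 3.57 + 44.59
= 331.99 mOsm/kg

332.0 mOsm/kg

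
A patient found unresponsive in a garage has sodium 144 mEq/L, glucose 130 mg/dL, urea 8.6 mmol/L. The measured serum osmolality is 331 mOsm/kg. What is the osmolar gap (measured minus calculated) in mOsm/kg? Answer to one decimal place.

Calculated osmolality = 2·Na + glucose/18 + urea
= 2·144 + 130/18 + 8.6
= 288 + 7.22 + 8.60
= 303.82 mOsm/kg ≈ 303.8 mOsm/kg
Osmolar gap = measured − calculated = 331 − 303.8 = 27.2 mOsm/kg

27.2 mOsm/kg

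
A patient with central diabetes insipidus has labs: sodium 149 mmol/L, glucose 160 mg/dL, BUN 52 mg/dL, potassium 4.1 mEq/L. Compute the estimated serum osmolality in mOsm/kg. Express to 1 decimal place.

325.5 mOsm/kg

Calculated osmolality = 2·Na + glucose/18 + BUN/2.8
= 2·149 + 160/18 + 52/2.8
= 298 + 8.89 + 18.57
= 325.46 mOsm/kg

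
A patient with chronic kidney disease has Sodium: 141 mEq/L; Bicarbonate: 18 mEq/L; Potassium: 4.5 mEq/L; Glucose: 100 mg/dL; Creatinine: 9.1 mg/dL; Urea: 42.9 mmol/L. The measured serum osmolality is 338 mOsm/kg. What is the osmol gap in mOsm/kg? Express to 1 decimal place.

7.5 mOsm/kg

Calculated osmolality = 2·Na + glucose/18 + urea
= 2·141 + 100/18 + 42.9
= 282 + 5.56 + 42.90
= 330.46 mOsm/kg ≈ 330.5 mOsm/kg
Osmolar gap = measured − calculated = 338 − 330.5 = 7.5 mOsm/kg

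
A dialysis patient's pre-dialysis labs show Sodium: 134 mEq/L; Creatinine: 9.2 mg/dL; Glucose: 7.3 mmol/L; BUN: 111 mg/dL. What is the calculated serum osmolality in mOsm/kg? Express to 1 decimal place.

314.9 mOsm/kg

Calculated osmolality = 2·Na + glucose + BUN/2.8
= 2·134 + 7.3 + 111/2.8
= 268 + 7.30 + 39.64
= 314.94 mOsm/kg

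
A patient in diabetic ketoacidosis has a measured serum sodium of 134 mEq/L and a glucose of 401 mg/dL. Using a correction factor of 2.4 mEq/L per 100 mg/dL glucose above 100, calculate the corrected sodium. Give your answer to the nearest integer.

141 mEq/L

Corrected Na = measured Na + 2.4 · (glucose − 100)/100
= 134 + 2.4 · (401 − 100)/100
= 134 + 7.2
= 141.2 mEq/L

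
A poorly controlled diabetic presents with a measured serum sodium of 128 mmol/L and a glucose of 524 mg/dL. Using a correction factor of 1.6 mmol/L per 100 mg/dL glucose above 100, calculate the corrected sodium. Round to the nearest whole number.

135 mmol/L

Corrected Na = measured Na + 1.6 · (glucose − 100)/100
= 128 + 1.6 · (524 − 100)/100
= 128 + 6.8
= 134.8 mmol/L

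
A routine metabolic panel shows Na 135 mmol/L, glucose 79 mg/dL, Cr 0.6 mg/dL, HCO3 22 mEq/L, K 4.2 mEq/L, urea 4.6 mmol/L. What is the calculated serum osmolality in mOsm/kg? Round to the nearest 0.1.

279.0 mOsm/kg

Calculated osmolality = 2·Na + glucose/18 + urea
= 2·135 + 79/18 + 4.6
= 270 + 4.39 + 4.60
= 278.99 mOsm/kg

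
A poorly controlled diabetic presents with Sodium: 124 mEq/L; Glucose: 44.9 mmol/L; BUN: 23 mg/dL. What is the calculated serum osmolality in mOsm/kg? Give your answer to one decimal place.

Calculated osmolality = 2·Na + glucose + BUN/2.8
= 2·124 + 44.9 + 23/2.8
= 248 + 44.90 + 8.21
= 301.11 mOsm/kg

301.1 mOsm/kg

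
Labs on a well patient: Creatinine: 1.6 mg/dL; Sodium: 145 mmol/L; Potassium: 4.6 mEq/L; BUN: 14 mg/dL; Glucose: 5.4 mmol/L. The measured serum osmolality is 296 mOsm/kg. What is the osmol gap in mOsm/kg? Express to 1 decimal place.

Calculated osmolality = 2·Na + glucose + BUN/2.8
= 2·145 + 5.4 + 14/2.8
= 290 + 5.40 + 5
= 300.4 mOsm/kg ≈ 300.4 mOsm/kg
Osmolar gap = measured − calculated = 296 − 300.4 = -4.4 mOsm/kg

-4.4 mOsm/kg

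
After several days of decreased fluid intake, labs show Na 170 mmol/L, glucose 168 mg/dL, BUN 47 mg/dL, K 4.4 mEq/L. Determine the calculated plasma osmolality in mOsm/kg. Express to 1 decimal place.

366.1 mOsm/kg

Calculated osmolality = 2·Na + glucose/18 + BUN/2.8
= 2·170 + 168/18 + 47/2.8
= 340 + 9.33 + 16.79
= 366.12 mOsm/kg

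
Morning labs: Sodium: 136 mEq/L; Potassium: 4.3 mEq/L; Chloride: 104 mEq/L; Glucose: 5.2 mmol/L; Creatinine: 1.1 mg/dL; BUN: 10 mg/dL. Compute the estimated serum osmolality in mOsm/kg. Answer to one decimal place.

280.8 mOsm/kg

Calculated osmolality = 2·Na + glucose + BUN/2.8
= 2·136 + 5.2 + 10/2.8
= 272 + 5.20 + 3.57
= 280.77 mOsm/kg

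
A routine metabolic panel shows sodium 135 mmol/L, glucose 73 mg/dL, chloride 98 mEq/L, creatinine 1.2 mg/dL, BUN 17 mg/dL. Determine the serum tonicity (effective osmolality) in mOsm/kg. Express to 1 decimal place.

274.1 mOsm/kg

Effective osmolality excludes urea (freely permeant across cell membranes):
2·Na + glucose/18
= 2·135 + 73/18
= 270 + 4.06
= 274.06 mOsm/kg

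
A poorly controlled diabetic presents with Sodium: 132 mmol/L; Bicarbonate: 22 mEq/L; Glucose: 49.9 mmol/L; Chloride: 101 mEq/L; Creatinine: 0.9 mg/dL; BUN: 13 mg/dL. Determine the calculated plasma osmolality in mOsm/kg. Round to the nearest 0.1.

Calculated osmolality = 2·Na + glucose + BUN/2.8
= 2·132 + 49.9 + 13/2.8
= 264 + 49.90 + 4.64
= 318.54 mOsm/kg

318.5 mOsm/kg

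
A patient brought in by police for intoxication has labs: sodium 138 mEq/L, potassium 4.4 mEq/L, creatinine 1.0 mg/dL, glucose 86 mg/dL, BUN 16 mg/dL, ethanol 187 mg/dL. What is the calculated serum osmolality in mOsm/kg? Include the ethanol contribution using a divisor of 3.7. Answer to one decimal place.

Calculated osmolality = 2·Na + glucose/18 + BUN/2.8 + ethanol/3.7
= 2·138 + 86/18 + 16/2.8 + 187/3.7
= 276 + 4.78 + 5.71 + 50.54
= 337.03 mOsm/kg

337.0 mOsm/kg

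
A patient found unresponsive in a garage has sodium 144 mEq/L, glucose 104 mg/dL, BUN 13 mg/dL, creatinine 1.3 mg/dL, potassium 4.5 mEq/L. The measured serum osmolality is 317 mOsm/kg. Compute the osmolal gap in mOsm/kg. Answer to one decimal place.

18.6 mOsm/kg

Calculated osmolality = 2·Na + glucose/18 + BUN/2.8
= 2·144 + 104/18 + 13/2.8
= 288 + 5.78 + 4.64
= 298.42 mOsm/kg ≈ 298.4 mOsm/kg
Osmolar gap = measured − calculated = 317 − 298.4 = 18.6 mOsm/kg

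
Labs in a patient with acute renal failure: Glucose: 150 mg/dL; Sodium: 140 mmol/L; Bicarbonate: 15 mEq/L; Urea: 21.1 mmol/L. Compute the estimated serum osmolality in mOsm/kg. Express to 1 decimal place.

309.4 mOsm/kg

Calculated osmolality = 2·Na + glucose/18 + urea
= 2·140 + 150/18 + 21.1
= 280 + 8.33 + 21.10
= 309.43 mOsm/kg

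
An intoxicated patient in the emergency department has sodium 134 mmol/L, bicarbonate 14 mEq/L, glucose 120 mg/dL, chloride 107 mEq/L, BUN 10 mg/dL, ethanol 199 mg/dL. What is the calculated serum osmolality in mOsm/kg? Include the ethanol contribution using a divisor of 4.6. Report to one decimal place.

Calculated osmolality = 2·Na + glucose/18 + BUN/2.8 + ethanol/4.6
= 2·134 + 120/18 + 10/2.8 + 199/4.6
= 268 + 6.67 + 3.57 + 43.26
= 321.5 mOsm/kg

321.5 mOsm/kg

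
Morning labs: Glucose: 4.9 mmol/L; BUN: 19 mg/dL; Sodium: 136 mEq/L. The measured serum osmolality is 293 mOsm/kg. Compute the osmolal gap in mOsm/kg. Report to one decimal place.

Calculated osmolality = 2·Na + glucose + BUN/2.8
= 2·136 + 4.9 + 19/2.8
= 272 + 4.90 + 6.79
= 283.69 mOsm/kg ≈ 283.7 mOsm/kg
Osmolar gap = measured − calculated = 293 − 283.7 = 9.3 mOsm/kg

9.3 mOsm/kg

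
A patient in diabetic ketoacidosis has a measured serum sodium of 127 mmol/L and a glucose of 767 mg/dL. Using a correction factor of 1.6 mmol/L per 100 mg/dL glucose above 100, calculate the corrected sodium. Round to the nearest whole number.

138 mmol/L

Corrected Na = measured Na + 1.6 · (glucose − 100)/100
= 127 + 1.6 · (767 − 100)/100
= 127 + 10.7
= 137.7 mmol/L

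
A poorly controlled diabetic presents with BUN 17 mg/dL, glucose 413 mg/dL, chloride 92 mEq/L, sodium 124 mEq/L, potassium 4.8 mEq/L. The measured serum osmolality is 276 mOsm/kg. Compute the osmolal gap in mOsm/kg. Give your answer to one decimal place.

-1.0 mOsm/kg

Calculated osmolality = 2·Na + glucose/18 + BUN/2.8
= 2·124 + 413/18 + 17/2.8
= 248 + 22.94 + 6.07
= 277.01 mOsm/kg ≈ 277.0 mOsm/kg
Osmolar gap = measured − calculated = 276 − 277.0 = -1.0 mOsm/kg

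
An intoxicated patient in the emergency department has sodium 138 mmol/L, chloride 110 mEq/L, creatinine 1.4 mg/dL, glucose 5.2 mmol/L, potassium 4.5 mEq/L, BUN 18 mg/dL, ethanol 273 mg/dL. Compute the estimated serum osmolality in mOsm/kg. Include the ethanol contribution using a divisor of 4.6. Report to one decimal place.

Calculated osmolality = 2·Na + glucose + BUN/2.8 + ethanol/4.6
= 2·138 + 5.2 + 18/2.8 + 273/4.6
= 276 + 5.20 + 6.43 + 59.35
= 346.98 mOsm/kg

347.0 mOsm/kg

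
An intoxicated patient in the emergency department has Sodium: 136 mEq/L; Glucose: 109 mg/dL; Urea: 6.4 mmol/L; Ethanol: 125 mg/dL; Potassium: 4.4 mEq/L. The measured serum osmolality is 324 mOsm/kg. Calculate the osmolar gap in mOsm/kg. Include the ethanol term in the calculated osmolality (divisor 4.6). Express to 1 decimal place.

Calculated osmolality = 2·Na + glucose/18 + urea + ethanol/4.6
= 2·136 + 109/18 + 6.4 + 125/4.6
= 272 + 6.06 + 6.40 + 27.17
= 311.63 mOsm/kg ≈ 311.6 mOsm/kg
Osmolar gap = measured − calculated = 324 − 311.6 = 12.4 mOsm/kg

12.4 mOsm/kg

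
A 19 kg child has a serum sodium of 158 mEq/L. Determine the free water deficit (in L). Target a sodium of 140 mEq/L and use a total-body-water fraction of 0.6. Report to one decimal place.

TBW = 0.6 · 19 = 11.4 L
Free water deficit = TBW · (Na/140 − 1)
= 11.4 · (158/140 − 1)
= 11.4 · 0.1286
= 1.47 L

1.5 L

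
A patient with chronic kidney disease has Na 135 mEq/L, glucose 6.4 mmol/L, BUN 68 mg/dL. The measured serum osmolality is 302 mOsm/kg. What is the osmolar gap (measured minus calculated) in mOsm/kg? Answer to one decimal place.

1.3 mOsm/kg

Calculated osmolality = 2·Na + glucose + BUN/2.8
= 2·135 + 6.4 + 68/2.8
= 270 + 6.40 + 24.29
= 300.69 mOsm/kg ≈ 300.7 mOsm/kg
Osmolar gap = measured − calculated = 302 − 300.7 = 1.3 mOsm/kg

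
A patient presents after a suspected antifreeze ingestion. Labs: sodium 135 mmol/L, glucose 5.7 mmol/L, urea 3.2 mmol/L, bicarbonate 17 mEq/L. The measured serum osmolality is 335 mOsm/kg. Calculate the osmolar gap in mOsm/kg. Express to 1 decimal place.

Calculated osmolality = 2·Na + glucose + urea
= 2·135 + 5.7 + 3.2
= 270 + 5.70 + 3.20
= 278.9 mOsm/kg ≈ 278.9 mOsm/kg
Osmolar gap = measured − calculated = 335 − 278.9 = 56.1 mOsm/kg

56.1 mOsm/kg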